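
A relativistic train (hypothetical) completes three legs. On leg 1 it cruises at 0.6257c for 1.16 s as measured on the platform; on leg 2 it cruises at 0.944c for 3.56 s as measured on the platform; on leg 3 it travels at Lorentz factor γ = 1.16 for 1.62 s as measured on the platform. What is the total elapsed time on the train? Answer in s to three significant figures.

Leg 1: γ = 1/√(1 − 0.6257²) = 1/√0.6085 = 1.282; τ_1 = 1.16/1.282 = 0.9049 s.
Leg 2: γ = 1/√(1 − 0.944²) = 1/√0.1089 = 3.031; τ_2 = 3.56/3.031 = 1.175 s.
Leg 3: γ = 1.16; τ_3 = 1.62/1.160 = 1.397 s.
Total: 0.9049 + 1.175 + 1.397 s.

τ = 3.48 s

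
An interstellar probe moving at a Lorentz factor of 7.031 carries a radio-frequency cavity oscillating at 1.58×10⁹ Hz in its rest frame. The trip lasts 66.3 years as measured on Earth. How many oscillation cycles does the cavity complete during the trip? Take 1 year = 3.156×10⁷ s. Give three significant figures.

N = 4.70×10¹⁷

γ = 7.031
The oscillator's own cycle count is N = f × τ where τ is the proper time aboard the probe. τ = Δt/γ = 66.3/7.031 = 9.430 years = 2.976×10⁸ s.
N = 1.58×10⁹ × 2.976×10⁸ = 4.702×10¹⁷.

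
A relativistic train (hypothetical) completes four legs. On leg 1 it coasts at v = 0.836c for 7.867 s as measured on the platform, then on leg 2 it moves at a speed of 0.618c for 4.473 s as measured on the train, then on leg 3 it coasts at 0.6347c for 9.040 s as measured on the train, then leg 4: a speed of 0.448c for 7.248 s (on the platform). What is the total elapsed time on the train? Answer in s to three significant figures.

Leg 1: γ = 1/√(1 − 0.836²) = 1/√0.3011 = 1.822; τ_1 = 7.867/1.822 = 4.317 s.
Leg 2: 4.473 s is already measured on the train.
Leg 3: 9.040 s is already measured on the train.
Leg 4: γ = 1/√(1 − 0.448²) = 1/√0.7993 = 1.119; τ_4 = 7.248/1.119 = 6.480 s.
Total: 4.317 + 4.473 + 9.040 + 6.480 s.

τ = 24.3 s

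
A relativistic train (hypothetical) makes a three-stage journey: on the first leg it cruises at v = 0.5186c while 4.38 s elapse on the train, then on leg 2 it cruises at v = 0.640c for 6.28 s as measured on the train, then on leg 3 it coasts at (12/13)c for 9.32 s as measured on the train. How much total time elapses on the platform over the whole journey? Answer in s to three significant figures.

Leg 1: γ = 1/√(1 − 0.5186²) = 1/√0.7311 = 1.170; Δt_1 = 1.170 × 4.38 = 5.123 s.
Leg 2: γ = 1/√(1 − 0.640²) = 1/√0.5904 = 1.301; Δt_2 = 1.301 × 6.28 = 8.173 s.
Leg 3: γ = 1/√(1 − (12/13)²) = 13/5 = 2.600; Δt_3 = 2.600 × 9.32 = 24.23 s.
Total: 5.123 + 8.173 + 24.23 s.

Δt = 37.5 s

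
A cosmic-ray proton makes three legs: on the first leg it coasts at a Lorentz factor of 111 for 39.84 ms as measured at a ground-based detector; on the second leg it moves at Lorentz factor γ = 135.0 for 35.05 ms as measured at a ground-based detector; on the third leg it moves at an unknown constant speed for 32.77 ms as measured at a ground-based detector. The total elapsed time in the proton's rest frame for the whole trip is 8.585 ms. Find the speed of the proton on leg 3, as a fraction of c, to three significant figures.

β = 0.970

Leg 1: γ = 111; τ_1 = 39.84/111.0 = 0.3589 ms.
Leg 2: γ = 135.0; τ_2 = 35.05/135.0 = 0.2596 ms.
Leg 3: speed unknown; τ_3 = 32.77/γ_3.
Total proper time: 0.3589 + 0.2596 + τ_3 = 8.585, so τ_3 = 8.585 − 0.6185 = 7.966 ms.
γ_3 = 32.77/7.966 = 4.114; β = √(1 − 1/γ²) = √0.9409.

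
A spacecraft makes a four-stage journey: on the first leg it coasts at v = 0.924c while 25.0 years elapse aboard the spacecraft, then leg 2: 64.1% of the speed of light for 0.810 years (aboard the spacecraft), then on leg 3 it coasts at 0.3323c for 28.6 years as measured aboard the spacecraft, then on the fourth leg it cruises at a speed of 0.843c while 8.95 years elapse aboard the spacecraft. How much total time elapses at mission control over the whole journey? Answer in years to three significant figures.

Δt = 113 years

Leg 1: γ = 1/√(1 − 0.924²) = 1/√0.1462 = 2.615; Δt_1 = 2.615 × 25.0 = 65.38 years.
Leg 2: β = 0.641; γ = 1/√(1 − 0.641²) = 1/√0.5891 = 1.303; Δt_2 = 1.303 × 0.810 = 1.055 years.
Leg 3: γ = 1/√(1 − 0.3323²) = 1/√0.8896 = 1.060; Δt_3 = 1.060 × 28.6 = 30.32 years.
Leg 4: γ = 1/√(1 − 0.843²) = 1/√0.2894 = 1.859; Δt_4 = 1.859 × 8.95 = 16.64 years.
Total: 65.38 + 1.055 + 30.32 + 16.64 years.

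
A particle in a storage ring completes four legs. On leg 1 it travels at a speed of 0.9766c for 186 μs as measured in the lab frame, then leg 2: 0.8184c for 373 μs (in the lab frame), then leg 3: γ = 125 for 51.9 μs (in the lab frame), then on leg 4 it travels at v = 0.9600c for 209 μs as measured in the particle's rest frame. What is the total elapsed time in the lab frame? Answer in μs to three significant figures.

Leg 1: 186 μs is already measured in the lab frame.
Leg 2: 373 μs is already measured in the lab frame.
Leg 3: 51.9 μs is already measured in the lab frame.
Leg 4: γ = 1/√(1 − 0.9600²) = 1/√0.07840 = 3.571; Δt_4 = 3.571 × 209 = 746.4 μs.
Total: 186.0 + 373.0 + 51.90 + 746.4 μs.

Δt = 1360 μs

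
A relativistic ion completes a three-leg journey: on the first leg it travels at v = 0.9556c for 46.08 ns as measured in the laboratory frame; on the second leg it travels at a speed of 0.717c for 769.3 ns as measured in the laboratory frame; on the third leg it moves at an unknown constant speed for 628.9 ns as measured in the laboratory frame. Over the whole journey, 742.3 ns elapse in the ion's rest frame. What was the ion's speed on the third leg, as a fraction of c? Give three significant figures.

β = 0.952

Leg 1: γ = 1/√(1 − 0.9556²) = 1/√0.08683 = 3.394; τ_1 = 46.08/3.394 = 13.58 ns.
Leg 2: γ = 1/√(1 − 0.717²) = 1/√0.4859 = 1.435; τ_2 = 769.3/1.435 = 536.3 ns.
Leg 3: speed unknown; τ_3 = 628.9/γ_3.
Total proper time: 13.58 + 536.3 + τ_3 = 742.3, so τ_3 = 742.3 − 549.8 = 192.5 ns.
γ_3 = 628.9/192.5 = 3.268; β = √(1 − 1/γ²) = √0.9063.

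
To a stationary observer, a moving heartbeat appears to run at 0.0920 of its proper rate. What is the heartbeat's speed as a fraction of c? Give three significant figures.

β = 0.996

Rate ratio = 1/γ, so γ = 1/0.0920 = 10.87.
β = √(1 − 1/γ²) = √(1 − 0.0920²) = √0.9915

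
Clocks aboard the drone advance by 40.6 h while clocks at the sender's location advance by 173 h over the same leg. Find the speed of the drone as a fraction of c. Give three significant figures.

The proper time is measured aboard the drone (both events occur at the drone's location); Δt is measured at the sender's location. γ = Δt/τ = 173/40.6 = 4.261.
β = √(1 − 1/γ²) = √(1 − 0.05508) = √0.9449

β = 0.972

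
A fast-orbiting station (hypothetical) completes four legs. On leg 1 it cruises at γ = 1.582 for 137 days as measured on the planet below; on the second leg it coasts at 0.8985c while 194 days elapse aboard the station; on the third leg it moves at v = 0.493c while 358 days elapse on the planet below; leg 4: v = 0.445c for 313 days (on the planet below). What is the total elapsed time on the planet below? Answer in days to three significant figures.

Δt = 1250 days

Leg 1: 137 days is already measured on the planet below.
Leg 2: γ = 1/√(1 − 0.8985²) = 1/√0.1927 = 2.278; Δt_2 = 2.278 × 194 = 441.9 days.
Leg 3: 358 days is already measured on the planet below.
Leg 4: 313 days is already measured on the planet below.
Total: 137.0 + 441.9 + 358.0 + 313.0 days.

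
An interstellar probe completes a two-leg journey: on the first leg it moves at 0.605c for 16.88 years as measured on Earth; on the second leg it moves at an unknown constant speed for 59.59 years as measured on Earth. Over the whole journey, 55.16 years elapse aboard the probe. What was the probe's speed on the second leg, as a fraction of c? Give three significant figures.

β = 0.714

Leg 1: γ = 1/√(1 − 0.605²) = 1/√0.6340 = 1.256; τ_1 = 16.88/1.256 = 13.44 years.
Leg 2: speed unknown; τ_2 = 59.59/γ_2.
Total proper time: 13.44 + τ_2 = 55.16, so τ_2 = 55.16 − 13.44 = 41.72 years.
γ_2 = 59.59/41.72 = 1.428; β = √(1 − 1/γ²) = √0.5098.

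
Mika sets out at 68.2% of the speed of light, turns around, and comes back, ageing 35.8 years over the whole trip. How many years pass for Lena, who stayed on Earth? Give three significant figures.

β = 0.682; γ = 1/√(1 − 0.682²) = 1/√0.5349 = 1.367
Earth-frame duration is the dilated interval: Δt = γτ = 1.367 × 35.8 years.

Δt = 49.0 years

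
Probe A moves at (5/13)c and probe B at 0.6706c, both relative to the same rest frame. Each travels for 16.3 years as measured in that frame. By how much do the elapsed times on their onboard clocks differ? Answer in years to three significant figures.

A: γ = 1/√(1 − (5/13)²) = 13/12 ≈ 1.083; τ_A = 16.3/1.083 = 15.05 years.
B: γ = 1/√(1 − 0.6706²) = 1/√0.5503 = 1.348; τ_B = 16.3/1.348 = 12.09 years.

|τ_A − τ_B| = 2.95 years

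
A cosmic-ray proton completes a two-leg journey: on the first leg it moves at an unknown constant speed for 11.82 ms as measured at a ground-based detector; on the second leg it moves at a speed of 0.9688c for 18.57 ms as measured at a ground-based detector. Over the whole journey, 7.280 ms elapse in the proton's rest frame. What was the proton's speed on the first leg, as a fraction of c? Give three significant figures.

Leg 1: speed unknown; τ_1 = 11.82/γ_1.
Leg 2: γ = 1/√(1 − 0.9688²) = 1/√0.06143 = 4.035; τ_2 = 18.57/4.035 = 4.602 ms.
Total proper time: τ_1 + 4.602 = 7.280, so τ_1 = 7.280 − 4.602 = 2.678 ms.
γ_1 = 11.82/2.678 = 4.414; β = √(1 − 1/γ²) = √0.9487.

β = 0.974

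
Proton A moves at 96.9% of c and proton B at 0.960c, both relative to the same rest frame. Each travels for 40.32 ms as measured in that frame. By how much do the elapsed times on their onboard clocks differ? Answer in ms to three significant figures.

|τ_A − τ_B| = 1.33 ms

A: β = 0.969; γ = 1/√(1 − 0.969²) = 1/√0.06104 = 4.048; τ_A = 40.32/4.048 = 9.961 ms.
B: γ = 1/√(1 − 0.960²) = 1/√0.07840 = 3.571; τ_B = 40.32/3.571 = 11.29 ms.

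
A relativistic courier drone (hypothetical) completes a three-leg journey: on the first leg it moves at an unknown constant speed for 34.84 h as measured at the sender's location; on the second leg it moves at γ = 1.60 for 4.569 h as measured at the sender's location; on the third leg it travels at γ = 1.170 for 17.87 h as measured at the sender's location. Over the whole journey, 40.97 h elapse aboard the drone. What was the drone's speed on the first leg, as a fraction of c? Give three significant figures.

Leg 1: speed unknown; τ_1 = 34.84/γ_1.
Leg 2: γ = 1.60; τ_2 = 4.569/1.600 = 2.856 h.
Leg 3: γ = 1.170; τ_3 = 17.87/1.170 = 15.27 h.
Total proper time: τ_1 + 2.856 + 15.27 = 40.97, so τ_1 = 40.97 − 18.13 = 22.84 h.
γ_1 = 34.84/22.84 = 1.525; β = √(1 − 1/γ²) = √0.5702.

β = 0.755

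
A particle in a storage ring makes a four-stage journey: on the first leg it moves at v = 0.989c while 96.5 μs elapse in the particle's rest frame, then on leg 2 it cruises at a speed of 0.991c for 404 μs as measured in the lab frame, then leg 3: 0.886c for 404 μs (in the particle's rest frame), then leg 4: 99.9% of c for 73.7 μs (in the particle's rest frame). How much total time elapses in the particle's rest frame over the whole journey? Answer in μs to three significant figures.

τ = 628 μs

Leg 1: 96.5 μs is already measured in the particle's rest frame.
Leg 2: γ = 1/√(1 − 0.991²) = 1/√0.01792 = 7.470; τ_2 = 404/7.470 = 54.08 μs.
Leg 3: 404 μs is already measured in the particle's rest frame.
Leg 4: 73.7 μs is already measured in the particle's rest frame.
Total: 96.50 + 54.08 + 404.0 + 73.70 μs.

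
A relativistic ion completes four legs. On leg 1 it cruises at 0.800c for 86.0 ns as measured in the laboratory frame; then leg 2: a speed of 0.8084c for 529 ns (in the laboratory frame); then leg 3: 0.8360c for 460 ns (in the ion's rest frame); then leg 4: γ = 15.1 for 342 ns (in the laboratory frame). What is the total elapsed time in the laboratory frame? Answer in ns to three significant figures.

Δt = 1800 ns

Leg 1: 86.0 ns is already measured in the laboratory frame.
Leg 2: 529 ns is already measured in the laboratory frame.
Leg 3: γ = 1/√(1 − 0.8360²) = 1/√0.3011 = 1.822; Δt_3 = 1.822 × 460 = 838.3 ns.
Leg 4: 342 ns is already measured in the laboratory frame.
Total: 86.00 + 529.0 + 838.3 + 342.0 ns.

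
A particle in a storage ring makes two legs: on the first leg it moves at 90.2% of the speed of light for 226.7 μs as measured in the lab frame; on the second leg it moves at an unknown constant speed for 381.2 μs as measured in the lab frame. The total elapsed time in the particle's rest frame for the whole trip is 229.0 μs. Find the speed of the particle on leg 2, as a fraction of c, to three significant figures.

Leg 1: β = 0.902; γ = 1/√(1 − 0.902²) = 1/√0.1864 = 2.316; τ_1 = 226.7/2.316 = 97.87 μs.
Leg 2: speed unknown; τ_2 = 381.2/γ_2.
Total proper time: 97.87 + τ_2 = 229.0, so τ_2 = 229.0 − 97.87 = 131.1 μs.
γ_2 = 381.2/131.1 = 2.907; β = √(1 − 1/γ²) = √0.8817.

β = 0.939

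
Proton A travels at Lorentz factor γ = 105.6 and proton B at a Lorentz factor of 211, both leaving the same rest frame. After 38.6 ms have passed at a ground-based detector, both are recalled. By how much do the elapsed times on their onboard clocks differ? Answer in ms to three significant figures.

|τ_A − τ_B| = 0.183 ms

A: γ = 105.6; τ_A = 38.6/105.6 = 0.3655 ms.
B: γ = 211; τ_B = 38.6/211.0 = 0.1829 ms.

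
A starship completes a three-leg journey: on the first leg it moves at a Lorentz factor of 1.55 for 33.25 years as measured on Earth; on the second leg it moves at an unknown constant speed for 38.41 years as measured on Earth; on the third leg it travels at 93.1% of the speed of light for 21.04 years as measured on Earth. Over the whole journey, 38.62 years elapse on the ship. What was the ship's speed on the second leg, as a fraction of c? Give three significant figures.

Leg 1: γ = 1.55; τ_1 = 33.25/1.550 = 21.45 years.
Leg 2: speed unknown; τ_2 = 38.41/γ_2.
Leg 3: β = 0.931; γ = 1/√(1 − 0.931²) = 1/√0.1332 = 2.740; τ_3 = 21.04/2.740 = 7.680 years.
Total proper time: 21.45 + τ_2 + 7.680 = 38.62, so τ_2 = 38.62 − 29.13 = 9.488 years.
γ_2 = 38.41/9.488 = 4.048; β = √(1 − 1/γ²) = √0.9390.

β = 0.969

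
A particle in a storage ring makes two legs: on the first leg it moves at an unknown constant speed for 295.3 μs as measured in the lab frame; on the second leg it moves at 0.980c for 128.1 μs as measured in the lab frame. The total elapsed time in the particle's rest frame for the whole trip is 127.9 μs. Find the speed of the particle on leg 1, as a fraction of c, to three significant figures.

Leg 1: speed unknown; τ_1 = 295.3/γ_1.
Leg 2: γ = 1/√(1 − 0.980²) = 1/√0.03960 = 5.025; τ_2 = 128.1/5.025 = 25.49 μs.
Total proper time: τ_1 + 25.49 = 127.9, so τ_1 = 127.9 − 25.49 = 102.4 μs.
γ_1 = 295.3/102.4 = 2.884; β = √(1 − 1/γ²) = √0.8797.

β = 0.938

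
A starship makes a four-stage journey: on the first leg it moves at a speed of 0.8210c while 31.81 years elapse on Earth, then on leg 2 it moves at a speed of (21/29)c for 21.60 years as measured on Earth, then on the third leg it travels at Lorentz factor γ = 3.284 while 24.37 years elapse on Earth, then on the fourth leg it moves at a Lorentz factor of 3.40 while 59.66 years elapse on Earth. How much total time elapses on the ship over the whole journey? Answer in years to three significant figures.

Leg 1: γ = 1/√(1 − 0.8210²) = 1/√0.3260 = 1.752; τ_1 = 31.81/1.752 = 18.16 years.
Leg 2: γ = 1/√(1 − (21/29)²) = 29/20 = 1.450; τ_2 = 21.60/1.450 = 14.90 years.
Leg 3: γ = 3.284; τ_3 = 24.37/3.284 = 7.421 years.
Leg 4: γ = 3.40; τ_4 = 59.66/3.400 = 17.55 years.
Total: 18.16 + 14.90 + 7.421 + 17.55 years.

τ = 58.0 years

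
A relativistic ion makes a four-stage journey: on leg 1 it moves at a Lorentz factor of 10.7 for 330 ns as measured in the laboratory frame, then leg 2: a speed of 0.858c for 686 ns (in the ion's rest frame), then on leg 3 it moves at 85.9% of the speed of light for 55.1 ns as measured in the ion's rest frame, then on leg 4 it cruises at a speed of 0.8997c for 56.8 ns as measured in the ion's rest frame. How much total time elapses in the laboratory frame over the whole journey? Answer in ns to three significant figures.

Leg 1: 330 ns is already measured in the laboratory frame.
Leg 2: γ = 1/√(1 − 0.858²) = 1/√0.2638 = 1.947; Δt_2 = 1.947 × 686 = 1336 ns.
Leg 3: β = 0.859; γ = 1/√(1 − 0.859²) = 1/√0.2621 = 1.953; Δt_3 = 1.953 × 55.1 = 107.6 ns.
Leg 4: γ = 1/√(1 − 0.8997²) = 1/√0.1905 = 2.291; Δt_4 = 2.291 × 56.8 = 130.1 ns.
Total: 330.0 + 1336 + 107.6 + 130.1 ns.

Δt = 1900 ns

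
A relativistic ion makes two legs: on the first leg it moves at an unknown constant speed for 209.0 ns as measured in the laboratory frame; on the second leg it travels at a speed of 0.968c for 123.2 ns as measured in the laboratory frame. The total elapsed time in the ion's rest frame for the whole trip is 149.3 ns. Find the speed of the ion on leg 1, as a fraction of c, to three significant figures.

Leg 1: speed unknown; τ_1 = 209.0/γ_1.
Leg 2: γ = 1/√(1 − 0.968²) = 1/√0.06298 = 3.985; τ_2 = 123.2/3.985 = 30.92 ns.
Total proper time: τ_1 + 30.92 = 149.3, so τ_1 = 149.3 − 30.92 = 118.4 ns.
γ_1 = 209.0/118.4 = 1.765; β = √(1 − 1/γ²) = √0.6792.

β = 0.824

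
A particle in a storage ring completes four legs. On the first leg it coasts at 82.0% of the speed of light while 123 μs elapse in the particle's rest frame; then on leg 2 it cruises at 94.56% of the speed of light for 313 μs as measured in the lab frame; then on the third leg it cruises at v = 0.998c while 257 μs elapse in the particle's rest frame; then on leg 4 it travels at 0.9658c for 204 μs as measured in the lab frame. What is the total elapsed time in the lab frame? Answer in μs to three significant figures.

Δt = 4800 μs

Leg 1: β = 0.820; γ = 1/√(1 − 0.820²) = 1/√0.3276 = 1.747; Δt_1 = 1.747 × 123 = 214.9 μs.
Leg 2: 313 μs is already measured in the lab frame.
Leg 3: γ = 1/√(1 − 0.998²) = 1/√0.003996 = 15.82; Δt_3 = 15.82 × 257 = 4066 μs.
Leg 4: 204 μs is already measured in the lab frame.
Total: 214.9 + 313.0 + 4066 + 204.0 μs.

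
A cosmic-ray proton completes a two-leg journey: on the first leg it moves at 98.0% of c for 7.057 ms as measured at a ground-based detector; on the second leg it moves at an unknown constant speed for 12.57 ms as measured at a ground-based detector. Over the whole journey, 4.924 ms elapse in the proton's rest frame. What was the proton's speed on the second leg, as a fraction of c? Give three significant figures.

β = 0.960

Leg 1: β = 0.980; γ = 1/√(1 − 0.980²) = 1/√0.03960 = 5.025; τ_1 = 7.057/5.025 = 1.404 ms.
Leg 2: speed unknown; τ_2 = 12.57/γ_2.
Total proper time: 1.404 + τ_2 = 4.924, so τ_2 = 4.924 − 1.404 = 3.520 ms.
γ_2 = 12.57/3.520 = 3.571; β = √(1 − 1/γ²) = √0.9216.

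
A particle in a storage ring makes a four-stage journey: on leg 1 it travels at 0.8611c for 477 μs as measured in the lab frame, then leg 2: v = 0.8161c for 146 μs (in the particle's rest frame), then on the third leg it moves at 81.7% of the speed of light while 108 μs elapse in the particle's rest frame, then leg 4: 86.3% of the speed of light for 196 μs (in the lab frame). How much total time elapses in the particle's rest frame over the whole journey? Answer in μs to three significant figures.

Leg 1: γ = 1/√(1 − 0.8611²) = 1/√0.2585 = 1.967; τ_1 = 477/1.967 = 242.5 μs.
Leg 2: 146 μs is already measured in the particle's rest frame.
Leg 3: 108 μs is already measured in the particle's rest frame.
Leg 4: β = 0.863; γ = 1/√(1 − 0.863²) = 1/√0.2552 = 1.979; τ_4 = 196/1.979 = 99.02 μs.
Total: 242.5 + 146.0 + 108.0 + 99.02 μs.

τ = 596 μs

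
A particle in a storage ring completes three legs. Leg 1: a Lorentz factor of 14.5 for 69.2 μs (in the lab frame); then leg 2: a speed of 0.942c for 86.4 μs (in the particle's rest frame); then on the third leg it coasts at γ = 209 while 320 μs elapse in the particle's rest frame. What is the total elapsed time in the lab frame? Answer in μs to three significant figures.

Leg 1: 69.2 μs is already measured in the lab frame.
Leg 2: γ = 1/√(1 − 0.942²) = 1/√0.1126 = 2.980; Δt_2 = 2.980 × 86.4 = 257.4 μs.
Leg 3: γ = 209; Δt_3 = 209.0 × 320 = 6.688×10⁴ μs.
Total: 69.20 + 257.4 + 6.688×10⁴ μs.

Δt = 6.72×10⁴ μs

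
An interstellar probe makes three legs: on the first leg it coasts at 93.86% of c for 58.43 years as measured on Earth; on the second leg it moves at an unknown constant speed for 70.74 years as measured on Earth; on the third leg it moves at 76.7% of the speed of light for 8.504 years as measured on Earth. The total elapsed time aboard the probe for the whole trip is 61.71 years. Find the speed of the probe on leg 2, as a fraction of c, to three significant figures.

β = 0.860

Leg 1: β = 0.9386; γ = 1/√(1 − 0.9386²) = 1/√0.1190 = 2.898; τ_1 = 58.43/2.898 = 20.16 years.
Leg 2: speed unknown; τ_2 = 70.74/γ_2.
Leg 3: β = 0.767; γ = 1/√(1 − 0.767²) = 1/√0.4117 = 1.558; τ_3 = 8.504/1.558 = 5.457 years.
Total proper time: 20.16 + τ_2 + 5.457 = 61.71, so τ_2 = 61.71 − 25.62 = 36.09 years.
γ_2 = 70.74/36.09 = 1.960; β = √(1 − 1/γ²) = √0.7397.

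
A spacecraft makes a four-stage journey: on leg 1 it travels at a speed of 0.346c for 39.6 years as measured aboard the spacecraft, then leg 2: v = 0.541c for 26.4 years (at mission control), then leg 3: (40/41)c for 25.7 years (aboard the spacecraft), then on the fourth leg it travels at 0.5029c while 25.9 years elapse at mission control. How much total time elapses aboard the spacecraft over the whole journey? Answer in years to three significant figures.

Leg 1: 39.6 years is already measured aboard the spacecraft.
Leg 2: γ = 1/√(1 − 0.541²) = 1/√0.7073 = 1.189; τ_2 = 26.4/1.189 = 22.20 years.
Leg 3: 25.7 years is already measured aboard the spacecraft.
Leg 4: γ = 1/√(1 − 0.5029²) = 1/√0.7471 = 1.157; τ_4 = 25.9/1.157 = 22.39 years.
Total: 39.60 + 22.20 + 25.70 + 22.39 years.

τ = 110 years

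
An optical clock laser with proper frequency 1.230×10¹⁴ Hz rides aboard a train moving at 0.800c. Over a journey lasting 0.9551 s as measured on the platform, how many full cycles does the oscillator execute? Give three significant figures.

γ = 1/√(1 − 0.800²) = 5/3 ≈ 1.667
The oscillator's own cycle count is N = f × τ where τ is the proper time on the train. τ = Δt/γ = 0.9551/1.667 = 0.5731 s = 5.731×10⁻¹ s.
N = 1.230×10¹⁴ × 5.731×10⁻¹ = 7.049×10¹³.

N = 7.05×10¹³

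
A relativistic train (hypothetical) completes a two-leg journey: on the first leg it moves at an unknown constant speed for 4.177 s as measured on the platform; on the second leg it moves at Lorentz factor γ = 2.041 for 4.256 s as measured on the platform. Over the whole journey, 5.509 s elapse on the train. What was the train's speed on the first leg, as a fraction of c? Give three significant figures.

Leg 1: speed unknown; τ_1 = 4.177/γ_1.
Leg 2: γ = 2.041; τ_2 = 4.256/2.041 = 2.085 s.
Total proper time: τ_1 + 2.085 = 5.509, so τ_1 = 5.509 − 2.085 = 3.424 s.
γ_1 = 4.177/3.424 = 1.220; β = √(1 − 1/γ²) = √0.3281.

β = 0.573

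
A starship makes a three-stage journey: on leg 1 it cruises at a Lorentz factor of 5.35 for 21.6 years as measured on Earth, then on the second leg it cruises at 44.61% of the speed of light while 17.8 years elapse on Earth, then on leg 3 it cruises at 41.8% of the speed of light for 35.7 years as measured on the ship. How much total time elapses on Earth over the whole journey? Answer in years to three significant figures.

Leg 1: 21.6 years is already measured on Earth.
Leg 2: 17.8 years is already measured on Earth.
Leg 3: β = 0.418; γ = 1/√(1 − 0.418²) = 1/√0.8253 = 1.101; Δt_3 = 1.101 × 35.7 = 39.30 years.
Total: 21.60 + 17.80 + 39.30 years.

Δt = 78.7 years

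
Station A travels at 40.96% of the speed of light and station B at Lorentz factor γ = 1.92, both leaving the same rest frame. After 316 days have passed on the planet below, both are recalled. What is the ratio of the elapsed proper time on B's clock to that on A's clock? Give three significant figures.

A: β = 0.4096; γ = 1/√(1 − 0.4096²) = 1/√0.8322 = 1.096. B: γ = 1.92.
τ_A/τ_B = γ_B/γ_A = 1.920/1.096 = 1.752, so τ_B/τ_A = 0.5709.

τ_B/τ_A = 0.571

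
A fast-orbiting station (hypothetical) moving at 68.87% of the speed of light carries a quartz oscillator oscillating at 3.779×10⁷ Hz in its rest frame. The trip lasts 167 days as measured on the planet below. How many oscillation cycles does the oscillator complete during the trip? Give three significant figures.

N = 3.95×10¹⁴

β = 0.6887; γ = 1/√(1 − 0.6887²) = 1/√0.5257 = 1.379
The oscillator's own cycle count is N = f × τ where τ is the proper time aboard the station. τ = Δt/γ = 167/1.379 = 121.1 days = 1.046×10⁷ s.
N = 3.779×10⁷ × 1.046×10⁷ = 3.953×10¹⁴.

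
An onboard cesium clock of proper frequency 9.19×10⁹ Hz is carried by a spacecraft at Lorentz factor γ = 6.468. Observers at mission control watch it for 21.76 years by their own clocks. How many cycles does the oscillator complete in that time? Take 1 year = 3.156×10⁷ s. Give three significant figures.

N = 9.76×10¹⁷

γ = 6.468
During 21.76 years of lab time, the oscillator's proper time advances by τ = Δt/γ = 21.76/6.468 = 3.364 years = 1.062×10⁸ s.
N = f × τ = 9.19×10⁹ × 1.062×10⁸ = 9.758×10¹⁷.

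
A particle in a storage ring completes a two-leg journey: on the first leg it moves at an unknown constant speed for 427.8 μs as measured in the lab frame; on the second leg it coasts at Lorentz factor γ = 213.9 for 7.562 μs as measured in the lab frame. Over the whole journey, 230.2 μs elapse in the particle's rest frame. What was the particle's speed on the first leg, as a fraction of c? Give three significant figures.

β = 0.843

Leg 1: speed unknown; τ_1 = 427.8/γ_1.
Leg 2: γ = 213.9; τ_2 = 7.562/213.9 = 0.03535 μs.
Total proper time: τ_1 + 0.03535 = 230.2, so τ_1 = 230.2 − 0.03535 = 230.2 μs.
γ_1 = 427.8/230.2 = 1.859; β = √(1 − 1/γ²) = √0.7105.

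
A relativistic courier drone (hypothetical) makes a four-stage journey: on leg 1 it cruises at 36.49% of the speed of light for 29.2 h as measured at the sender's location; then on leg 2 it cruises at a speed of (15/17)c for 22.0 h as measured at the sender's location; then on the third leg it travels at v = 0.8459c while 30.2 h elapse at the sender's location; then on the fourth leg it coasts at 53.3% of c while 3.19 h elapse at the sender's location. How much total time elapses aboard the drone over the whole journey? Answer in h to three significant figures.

τ = 56.3 h

Leg 1: β = 0.3649; γ = 1/√(1 − 0.3649²) = 1/√0.8668 = 1.074; τ_1 = 29.2/1.074 = 27.19 h.
Leg 2: γ = 1/√(1 − (15/17)²) = 17/8 = 2.125; τ_2 = 22.0/2.125 = 10.35 h.
Leg 3: γ = 1/√(1 − 0.8459²) = 1/√0.2845 = 1.875; τ_3 = 30.2/1.875 = 16.11 h.
Leg 4: β = 0.533; γ = 1/√(1 − 0.533²) = 1/√0.7159 = 1.182; τ_4 = 3.19/1.182 = 2.699 h.
Total: 27.19 + 10.35 + 16.11 + 2.699 h.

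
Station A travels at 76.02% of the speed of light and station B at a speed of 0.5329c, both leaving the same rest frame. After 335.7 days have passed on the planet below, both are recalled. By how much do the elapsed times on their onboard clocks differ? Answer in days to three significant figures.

|τ_A − τ_B| = 66.0 days

A: β = 0.7602; γ = 1/√(1 − 0.7602²) = 1/√0.4221 = 1.539; τ_A = 335.7/1.539 = 218.1 days.
B: γ = 1/√(1 − 0.5329²) = 1/√0.7160 = 1.182; τ_B = 335.7/1.182 = 284.1 days.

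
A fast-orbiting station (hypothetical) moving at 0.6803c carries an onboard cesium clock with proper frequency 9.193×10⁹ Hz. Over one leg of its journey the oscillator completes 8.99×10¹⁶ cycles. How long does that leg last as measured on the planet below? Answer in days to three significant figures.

γ = 1/√(1 − 0.6803²) = 1/√0.5372 = 1.364
Proper time for N cycles: τ = N/f = 8.99×10¹⁶/(9.193×10⁹) = 9.779×10⁶ s = 113.2 days.
Lab-frame duration Δt = γτ = 1.364 × 113.2 = 154.4 days.

Δt = 154 days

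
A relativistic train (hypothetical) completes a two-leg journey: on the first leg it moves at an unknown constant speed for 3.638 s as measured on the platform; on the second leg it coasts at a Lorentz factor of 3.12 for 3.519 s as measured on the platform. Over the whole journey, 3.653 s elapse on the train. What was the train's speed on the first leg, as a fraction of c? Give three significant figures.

Leg 1: speed unknown; τ_1 = 3.638/γ_1.
Leg 2: γ = 3.12; τ_2 = 3.519/3.120 = 1.128 s.
Total proper time: τ_1 + 1.128 = 3.653, so τ_1 = 3.653 − 1.128 = 2.525 s.
γ_1 = 3.638/2.525 = 1.441; β = √(1 − 1/γ²) = √0.5182.

β = 0.720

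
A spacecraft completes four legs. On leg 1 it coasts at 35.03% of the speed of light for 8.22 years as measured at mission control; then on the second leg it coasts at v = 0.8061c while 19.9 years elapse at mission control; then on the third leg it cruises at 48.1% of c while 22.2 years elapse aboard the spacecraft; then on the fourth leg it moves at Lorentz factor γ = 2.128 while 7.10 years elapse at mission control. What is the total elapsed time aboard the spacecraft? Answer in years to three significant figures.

τ = 45.0 years

Leg 1: β = 0.3503; γ = 1/√(1 − 0.3503²) = 1/√0.8773 = 1.068; τ_1 = 8.22/1.068 = 7.699 years.
Leg 2: γ = 1/√(1 − 0.8061²) = 1/√0.3502 = 1.690; τ_2 = 19.9/1.690 = 11.78 years.
Leg 3: 22.2 years is already measured aboard the spacecraft.
Leg 4: γ = 2.128; τ_4 = 7.10/2.128 = 3.336 years.
Total: 7.699 + 11.78 + 22.20 + 3.336 years.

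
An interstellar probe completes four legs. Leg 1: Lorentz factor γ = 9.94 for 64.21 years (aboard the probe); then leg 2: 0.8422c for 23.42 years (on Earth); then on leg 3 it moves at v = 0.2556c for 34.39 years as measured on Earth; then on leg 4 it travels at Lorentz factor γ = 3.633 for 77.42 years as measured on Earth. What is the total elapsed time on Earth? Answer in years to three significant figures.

Δt = 773 years

Leg 1: γ = 9.94; Δt_1 = 9.940 × 64.21 = 638.2 years.
Leg 2: 23.42 years is already measured on Earth.
Leg 3: 34.39 years is already measured on Earth.
Leg 4: 77.42 years is already measured on Earth.
Total: 638.2 + 23.42 + 34.39 + 77.42 years.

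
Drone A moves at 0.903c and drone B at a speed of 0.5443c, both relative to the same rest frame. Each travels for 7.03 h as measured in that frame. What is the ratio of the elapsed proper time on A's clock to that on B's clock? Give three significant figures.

τ_A/τ_B = 0.512

A: γ = 1/√(1 − 0.903²) = 1/√0.1846 = 2.328. B: γ = 1/√(1 − 0.5443²) = 1/√0.7037 = 1.192.
τ_A/τ_B = γ_B/γ_A = 1.192/2.328 = 0.5122, so τ_A/τ_B = 0.5122.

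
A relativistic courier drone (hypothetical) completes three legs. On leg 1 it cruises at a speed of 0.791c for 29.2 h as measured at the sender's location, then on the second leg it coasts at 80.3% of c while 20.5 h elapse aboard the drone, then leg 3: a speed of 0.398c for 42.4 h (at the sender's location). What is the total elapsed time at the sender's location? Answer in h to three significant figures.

Leg 1: 29.2 h is already measured at the sender's location.
Leg 2: β = 0.803; γ = 1/√(1 − 0.803²) = 1/√0.3552 = 1.678; Δt_2 = 1.678 × 20.5 = 34.40 h.
Leg 3: 42.4 h is already measured at the sender's location.
Total: 29.20 + 34.40 + 42.40 h.

Δt = 106 h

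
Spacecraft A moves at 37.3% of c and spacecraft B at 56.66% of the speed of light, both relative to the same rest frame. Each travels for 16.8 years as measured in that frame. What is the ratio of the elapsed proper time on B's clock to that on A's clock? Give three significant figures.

τ_B/τ_A = 0.888

A: β = 0.373; γ = 1/√(1 − 0.373²) = 1/√0.8609 = 1.078. B: β = 0.5666; γ = 1/√(1 − 0.5666²) = 1/√0.6790 = 1.214.
τ_A/τ_B = γ_B/γ_A = 1.214/1.078 = 1.126, so τ_B/τ_A = 0.8881.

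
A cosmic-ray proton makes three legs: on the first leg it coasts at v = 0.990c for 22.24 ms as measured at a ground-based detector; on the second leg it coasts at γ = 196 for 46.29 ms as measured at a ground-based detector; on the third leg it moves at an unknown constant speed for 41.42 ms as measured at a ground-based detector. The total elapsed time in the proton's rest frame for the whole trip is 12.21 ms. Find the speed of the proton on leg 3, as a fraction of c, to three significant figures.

Leg 1: γ = 1/√(1 − 0.990²) = 1/√0.01990 = 7.089; τ_1 = 22.24/7.089 = 3.137 ms.
Leg 2: γ = 196; τ_2 = 46.29/196.0 = 0.2362 ms.
Leg 3: speed unknown; τ_3 = 41.42/γ_3.
Total proper time: 3.137 + 0.2362 + τ_3 = 12.21, so τ_3 = 12.21 − 3.374 = 8.836 ms.
γ_3 = 41.42/8.836 = 4.687; β = √(1 − 1/γ²) = √0.9545.

β = 0.977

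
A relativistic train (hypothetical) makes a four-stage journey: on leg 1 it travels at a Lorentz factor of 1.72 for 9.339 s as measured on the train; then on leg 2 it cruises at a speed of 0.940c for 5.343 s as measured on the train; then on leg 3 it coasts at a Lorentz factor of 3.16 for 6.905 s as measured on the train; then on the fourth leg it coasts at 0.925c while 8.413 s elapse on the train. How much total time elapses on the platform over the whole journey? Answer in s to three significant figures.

Leg 1: γ = 1.72; Δt_1 = 1.720 × 9.339 = 16.06 s.
Leg 2: γ = 1/√(1 − 0.940²) = 1/√0.1164 = 2.931; Δt_2 = 2.931 × 5.343 = 15.66 s.
Leg 3: γ = 3.16; Δt_3 = 3.160 × 6.905 = 21.82 s.
Leg 4: γ = 1/√(1 − 0.925²) = 1/√0.1444 = 2.632; Δt_4 = 2.632 × 8.413 = 22.14 s.
Total: 16.06 + 15.66 + 21.82 + 22.14 s.

Δt = 75.7 s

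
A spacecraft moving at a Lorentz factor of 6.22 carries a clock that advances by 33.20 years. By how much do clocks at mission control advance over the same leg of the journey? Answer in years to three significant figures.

Δt = 207 years

γ = 6.22
The interval measured aboard the spacecraft is the proper time (both events occur at the same place in that frame); the lab-frame interval is Δt = γτ = 6.220 × 33.20 years.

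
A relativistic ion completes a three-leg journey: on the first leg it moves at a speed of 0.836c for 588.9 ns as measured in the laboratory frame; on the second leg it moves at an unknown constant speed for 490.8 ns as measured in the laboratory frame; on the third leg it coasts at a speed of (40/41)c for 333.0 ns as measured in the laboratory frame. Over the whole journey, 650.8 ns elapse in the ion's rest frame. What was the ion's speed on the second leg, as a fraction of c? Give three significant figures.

Leg 1: γ = 1/√(1 − 0.836²) = 1/√0.3011 = 1.822; τ_1 = 588.9/1.822 = 323.1 ns.
Leg 2: speed unknown; τ_2 = 490.8/γ_2.
Leg 3: γ = 1/√(1 − (40/41)²) = 41/9 ≈ 4.556; τ_3 = 333.0/4.556 = 73.10 ns.
Total proper time: 323.1 + τ_2 + 73.10 = 650.8, so τ_2 = 650.8 − 396.2 = 254.6 ns.
γ_2 = 490.8/254.6 = 1.928; β = √(1 − 1/γ²) = √0.7310.

β = 0.855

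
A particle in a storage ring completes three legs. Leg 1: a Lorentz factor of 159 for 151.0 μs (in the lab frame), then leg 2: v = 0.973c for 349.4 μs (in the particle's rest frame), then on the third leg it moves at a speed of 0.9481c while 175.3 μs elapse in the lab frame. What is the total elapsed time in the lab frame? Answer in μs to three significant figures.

Δt = 1840 μs

Leg 1: 151.0 μs is already measured in the lab frame.
Leg 2: γ = 1/√(1 − 0.973²) = 1/√0.05327 = 4.333; Δt_2 = 4.333 × 349.4 = 1514 μs.
Leg 3: 175.3 μs is already measured in the lab frame.
Total: 151.0 + 1514 + 175.3 μs.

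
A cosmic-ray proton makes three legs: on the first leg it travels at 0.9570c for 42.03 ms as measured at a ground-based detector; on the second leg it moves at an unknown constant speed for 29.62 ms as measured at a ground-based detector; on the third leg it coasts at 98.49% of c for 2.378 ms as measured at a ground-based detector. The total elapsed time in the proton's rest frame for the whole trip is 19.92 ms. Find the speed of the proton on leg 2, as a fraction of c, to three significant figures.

β = 0.969

Leg 1: γ = 1/√(1 − 0.9570²) = 1/√0.08415 = 3.447; τ_1 = 42.03/3.447 = 12.19 ms.
Leg 2: speed unknown; τ_2 = 29.62/γ_2.
Leg 3: β = 0.9849; γ = 1/√(1 − 0.9849²) = 1/√0.02997 = 5.776; τ_3 = 2.378/5.776 = 0.4117 ms.
Total proper time: 12.19 + τ_2 + 0.4117 = 19.92, so τ_2 = 19.92 − 12.60 = 7.316 ms.
γ_2 = 29.62/7.316 = 4.049; β = √(1 − 1/γ²) = √0.9390.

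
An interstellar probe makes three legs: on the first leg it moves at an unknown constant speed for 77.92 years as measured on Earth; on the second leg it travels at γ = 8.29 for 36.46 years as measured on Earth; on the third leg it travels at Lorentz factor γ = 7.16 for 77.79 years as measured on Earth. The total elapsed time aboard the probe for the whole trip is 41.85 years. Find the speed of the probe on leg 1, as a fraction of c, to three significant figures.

Leg 1: speed unknown; τ_1 = 77.92/γ_1.
Leg 2: γ = 8.29; τ_2 = 36.46/8.290 = 4.398 years.
Leg 3: γ = 7.16; τ_3 = 77.79/7.160 = 10.86 years.
Total proper time: τ_1 + 4.398 + 10.86 = 41.85, so τ_1 = 41.85 − 15.26 = 26.59 years.
γ_1 = 77.92/26.59 = 2.931; β = √(1 − 1/γ²) = √0.8836.

β = 0.940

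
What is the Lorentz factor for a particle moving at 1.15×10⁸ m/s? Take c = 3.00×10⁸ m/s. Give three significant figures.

β = 1.15×10⁸/3.00×10⁸ = 0.3833; γ = 1/√(1 − 0.3833²) = 1.083

γ = 1.08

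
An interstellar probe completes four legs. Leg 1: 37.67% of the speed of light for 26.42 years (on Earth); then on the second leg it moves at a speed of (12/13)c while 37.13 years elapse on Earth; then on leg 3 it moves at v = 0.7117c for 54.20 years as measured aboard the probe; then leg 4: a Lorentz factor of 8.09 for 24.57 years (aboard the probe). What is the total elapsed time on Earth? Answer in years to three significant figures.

Δt = 339 years

Leg 1: 26.42 years is already measured on Earth.
Leg 2: 37.13 years is already measured on Earth.
Leg 3: γ = 1/√(1 − 0.7117²) = 1/√0.4935 = 1.424; Δt_3 = 1.424 × 54.20 = 77.15 years.
Leg 4: γ = 8.09; Δt_4 = 8.090 × 24.57 = 198.8 years.
Total: 26.42 + 37.13 + 77.15 + 198.8 years.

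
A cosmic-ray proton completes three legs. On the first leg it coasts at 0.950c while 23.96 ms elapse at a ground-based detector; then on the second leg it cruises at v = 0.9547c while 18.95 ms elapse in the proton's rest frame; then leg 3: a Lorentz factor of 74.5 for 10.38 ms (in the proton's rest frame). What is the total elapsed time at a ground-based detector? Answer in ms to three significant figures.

Leg 1: 23.96 ms is already measured at a ground-based detector.
Leg 2: γ = 1/√(1 − 0.9547²) = 1/√0.08855 = 3.361; Δt_2 = 3.361 × 18.95 = 63.68 ms.
Leg 3: γ = 74.5; Δt_3 = 74.50 × 10.38 = 773.3 ms.
Total: 23.96 + 63.68 + 773.3 ms.

Δt = 861 ms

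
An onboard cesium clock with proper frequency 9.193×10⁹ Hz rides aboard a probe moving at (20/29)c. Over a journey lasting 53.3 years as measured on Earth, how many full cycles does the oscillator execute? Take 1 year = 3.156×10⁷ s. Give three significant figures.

γ = 1/√(1 − (20/29)²) = 29/21 ≈ 1.381
The oscillator's own cycle count is N = f × τ where τ is the proper time aboard the probe. τ = Δt/γ = 53.3/1.381 = 38.60 years = 1.218×10⁹ s.
N = 9.193×10⁹ × 1.218×10⁹ = 1.120×10¹⁹.

N = 1.12×10¹⁹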